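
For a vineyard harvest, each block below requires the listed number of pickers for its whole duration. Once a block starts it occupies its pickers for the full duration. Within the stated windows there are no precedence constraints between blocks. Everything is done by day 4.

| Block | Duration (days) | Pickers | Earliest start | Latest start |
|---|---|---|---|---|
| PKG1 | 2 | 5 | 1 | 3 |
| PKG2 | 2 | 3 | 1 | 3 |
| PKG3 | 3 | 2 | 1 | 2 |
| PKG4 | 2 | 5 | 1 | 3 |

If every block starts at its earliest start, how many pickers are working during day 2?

15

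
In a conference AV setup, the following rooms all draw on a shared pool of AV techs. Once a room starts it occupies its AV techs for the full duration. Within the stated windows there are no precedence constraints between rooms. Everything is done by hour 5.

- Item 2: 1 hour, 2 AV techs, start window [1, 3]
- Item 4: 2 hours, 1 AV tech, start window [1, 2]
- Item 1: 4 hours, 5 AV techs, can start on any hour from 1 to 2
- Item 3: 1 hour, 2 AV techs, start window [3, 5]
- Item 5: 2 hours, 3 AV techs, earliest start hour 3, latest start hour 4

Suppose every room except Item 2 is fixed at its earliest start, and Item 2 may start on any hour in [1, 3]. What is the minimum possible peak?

10

Item 2@1: h1:8  h2:6  h3:10  h4:8  h5:0 → peak 10
Item 2@2: h1:6  h2:8  h3:10  h4:8  h5:0 → peak 10
Item 2@3: h1:6  h2:6  h3:12  h4:8  h5:0 → peak 12
Best is Item 2@1, peak 10.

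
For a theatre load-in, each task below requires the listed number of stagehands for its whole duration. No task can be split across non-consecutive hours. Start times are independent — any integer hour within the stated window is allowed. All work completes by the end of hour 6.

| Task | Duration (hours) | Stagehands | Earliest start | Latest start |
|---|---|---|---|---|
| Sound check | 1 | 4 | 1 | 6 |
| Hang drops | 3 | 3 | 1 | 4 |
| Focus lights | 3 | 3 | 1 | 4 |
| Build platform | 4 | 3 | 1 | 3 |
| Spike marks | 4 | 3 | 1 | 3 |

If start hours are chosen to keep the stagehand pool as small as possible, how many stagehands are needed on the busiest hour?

9

Early-start (Sound check@1, Hang drops@1, Focus lights@1, Build platform@1, Spike marks@1) gives peak 16: h1:16  h2:12  h3:12  h4:6  h5:0  h6:0.
Shift Focus lights→4, Build platform→2, Spike marks→2.
Schedule Sound check@1, Hang drops@1, Focus lights@4, Build platform@2, Spike marks@2: h1:7  h2:9  h3:9  h4:9  h5:9  h6:3 — peak 9.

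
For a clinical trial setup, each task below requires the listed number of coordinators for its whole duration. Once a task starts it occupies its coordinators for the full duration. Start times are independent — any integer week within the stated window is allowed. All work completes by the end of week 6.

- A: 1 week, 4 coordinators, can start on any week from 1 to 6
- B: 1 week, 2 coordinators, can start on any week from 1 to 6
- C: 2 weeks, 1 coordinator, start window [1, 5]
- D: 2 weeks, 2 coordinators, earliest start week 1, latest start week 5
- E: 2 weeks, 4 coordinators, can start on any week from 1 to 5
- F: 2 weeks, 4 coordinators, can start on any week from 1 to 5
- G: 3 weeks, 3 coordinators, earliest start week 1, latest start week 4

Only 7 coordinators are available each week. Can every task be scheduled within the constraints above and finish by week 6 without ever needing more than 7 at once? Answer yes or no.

yes

Schedule A@1, B@1, C@1, D@2, E@2, F@4, G@4: w1:7  w2:7  w3:6  w4:7  w5:7  w6:3 — peak 7 ≤ 7.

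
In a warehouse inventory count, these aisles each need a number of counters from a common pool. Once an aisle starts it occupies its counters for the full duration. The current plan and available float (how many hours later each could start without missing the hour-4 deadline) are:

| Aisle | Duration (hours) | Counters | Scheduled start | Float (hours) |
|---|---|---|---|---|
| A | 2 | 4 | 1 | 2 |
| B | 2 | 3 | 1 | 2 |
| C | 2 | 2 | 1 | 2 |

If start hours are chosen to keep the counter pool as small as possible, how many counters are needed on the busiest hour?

5

Early-start (A@1, B@1, C@1) gives peak 9: h1:9  h2:9  h3:0  h4:0.
Shift B→3, C→3.
Schedule A@1, B@3, C@3: h1:4  h2:4  h3:5  h4:5 — peak 5.
Total counter-hours = 18 over 4 hours ⇒ peak ≥ ⌈18/4⌉ = 5, so 5 is optimal.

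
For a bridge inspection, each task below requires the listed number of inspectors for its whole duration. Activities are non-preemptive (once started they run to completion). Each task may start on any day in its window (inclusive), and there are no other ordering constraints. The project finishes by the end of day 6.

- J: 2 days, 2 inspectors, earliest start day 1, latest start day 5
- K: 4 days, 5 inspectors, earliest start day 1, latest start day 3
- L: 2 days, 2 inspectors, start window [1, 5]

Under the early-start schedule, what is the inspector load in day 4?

5

At early start, day 4 has: K.
Demand: 5 = 5.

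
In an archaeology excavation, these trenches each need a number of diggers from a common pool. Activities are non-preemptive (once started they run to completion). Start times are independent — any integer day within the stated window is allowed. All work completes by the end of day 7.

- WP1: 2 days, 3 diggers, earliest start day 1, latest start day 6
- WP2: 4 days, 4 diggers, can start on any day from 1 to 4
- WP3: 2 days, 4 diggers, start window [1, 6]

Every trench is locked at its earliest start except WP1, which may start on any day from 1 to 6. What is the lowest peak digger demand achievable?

WP1@1: d1:11  d2:11  d3:4  d4:4  d5:0  d6:0  d7:0 → peak 11
WP1@2: d1:8  d2:11  d3:7  d4:4  d5:0  d6:0  d7:0 → peak 11
WP1@3: d1:8  d2:8  d3:7  d4:7  d5:0  d6:0  d7:0 → peak 8
WP1@4: d1:8  d2:8  d3:4  d4:7  d5:3  d6:0  d7:0 → peak 8
WP1@5: d1:8  d2:8  d3:4  d4:4  d5:3  d6:3  d7:0 → peak 8
WP1@6: d1:8  d2:8  d3:4  d4:4  d5:0  d6:3  d7:3 → peak 8
Best is WP1@3, peak 8.

8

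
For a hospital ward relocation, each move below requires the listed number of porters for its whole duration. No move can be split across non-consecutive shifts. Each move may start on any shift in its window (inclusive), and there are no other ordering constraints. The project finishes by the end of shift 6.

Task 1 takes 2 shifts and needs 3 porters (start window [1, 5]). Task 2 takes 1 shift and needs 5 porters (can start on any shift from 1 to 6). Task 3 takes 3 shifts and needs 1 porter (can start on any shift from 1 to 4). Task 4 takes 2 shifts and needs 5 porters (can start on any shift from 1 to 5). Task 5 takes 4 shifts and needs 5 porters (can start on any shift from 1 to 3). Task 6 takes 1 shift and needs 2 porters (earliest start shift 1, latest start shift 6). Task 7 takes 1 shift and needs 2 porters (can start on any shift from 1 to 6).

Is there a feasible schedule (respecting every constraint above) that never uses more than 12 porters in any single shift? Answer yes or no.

yes

Schedule Task 1@1, Task 2@1, Task 3@1, Task 4@4, Task 5@2, Task 6@3, Task 7@3: s1:9  s2:9  s3:10  s4:10  s5:10  s6:0 — peak 10 ≤ 12.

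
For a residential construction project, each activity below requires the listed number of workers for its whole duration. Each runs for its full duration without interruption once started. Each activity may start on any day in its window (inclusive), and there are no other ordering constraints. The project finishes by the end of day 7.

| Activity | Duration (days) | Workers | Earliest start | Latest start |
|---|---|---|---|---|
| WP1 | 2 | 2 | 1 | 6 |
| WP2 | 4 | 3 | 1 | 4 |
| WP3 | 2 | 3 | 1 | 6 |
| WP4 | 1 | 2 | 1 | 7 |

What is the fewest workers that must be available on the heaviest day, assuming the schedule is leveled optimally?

Early-start (WP1@1, WP2@1, WP3@1, WP4@1) gives peak 10: d1:10  d2:8  d3:3  d4:3  d5:0  d6:0  d7:0.
Shift WP3→5, WP4→3.
Schedule WP1@1, WP2@1, WP3@5, WP4@3: d1:5  d2:5  d3:5  d4:3  d5:3  d6:3  d7:0 — peak 5.

5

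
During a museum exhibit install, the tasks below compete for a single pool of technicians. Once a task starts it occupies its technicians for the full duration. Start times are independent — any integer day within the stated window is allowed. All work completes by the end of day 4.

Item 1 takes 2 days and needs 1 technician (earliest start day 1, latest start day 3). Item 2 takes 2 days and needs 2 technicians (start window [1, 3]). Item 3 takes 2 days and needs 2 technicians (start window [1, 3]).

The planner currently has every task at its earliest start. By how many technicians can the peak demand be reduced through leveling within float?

Early-start peak: d1:5  d2:5  d3:0  d4:0 ⇒ 5.
Leveled (Item 1@1, Item 2@1, Item 3@3): d1:3  d2:3  d3:2  d4:2 ⇒ 3.
Reduction 5 − 3 = 2.

2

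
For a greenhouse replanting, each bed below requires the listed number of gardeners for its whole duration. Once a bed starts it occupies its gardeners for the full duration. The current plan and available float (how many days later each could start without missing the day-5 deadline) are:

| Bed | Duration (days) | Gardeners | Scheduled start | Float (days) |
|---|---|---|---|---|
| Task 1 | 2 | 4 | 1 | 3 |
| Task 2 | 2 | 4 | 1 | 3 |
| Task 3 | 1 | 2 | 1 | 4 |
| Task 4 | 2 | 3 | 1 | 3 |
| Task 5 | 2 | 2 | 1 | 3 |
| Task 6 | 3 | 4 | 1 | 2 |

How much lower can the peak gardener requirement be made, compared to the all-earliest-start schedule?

Early-start peak: d1:19  d2:17  d3:4  d4:0  d5:0 ⇒ 19.
Leveled (Task 1@1, Task 2@1, Task 3@3, Task 4@3, Task 5@4, Task 6@3): d1:8  d2:8  d3:9  d4:9  d5:6 ⇒ 9.
Reduction 19 − 9 = 10.

10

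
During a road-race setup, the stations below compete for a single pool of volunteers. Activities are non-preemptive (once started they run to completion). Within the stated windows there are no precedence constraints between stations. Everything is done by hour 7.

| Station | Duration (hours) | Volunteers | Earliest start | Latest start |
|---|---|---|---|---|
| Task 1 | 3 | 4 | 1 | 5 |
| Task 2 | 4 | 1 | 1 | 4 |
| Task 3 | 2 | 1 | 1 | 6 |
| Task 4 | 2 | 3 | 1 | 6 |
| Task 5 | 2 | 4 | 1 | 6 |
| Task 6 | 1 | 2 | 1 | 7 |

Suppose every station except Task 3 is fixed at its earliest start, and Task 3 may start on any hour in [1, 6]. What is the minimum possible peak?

14

Task 3@1: h1:15  h2:13  h3:5  h4:1  h5:0  h6:0  h7:0 → peak 15
Task 3@2: h1:14  h2:13  h3:6  h4:1  h5:0  h6:0  h7:0 → peak 14
Task 3@3: h1:14  h2:12  h3:6  h4:2  h5:0  h6:0  h7:0 → peak 14
Task 3@4: h1:14  h2:12  h3:5  h4:2  h5:1  h6:0  h7:0 → peak 14
Task 3@5: h1:14  h2:12  h3:5  h4:1  h5:1  h6:1  h7:0 → peak 14
Task 3@6: h1:14  h2:12  h3:5  h4:1  h5:0  h6:1  h7:1 → peak 14
Best is Task 3@2, peak 14.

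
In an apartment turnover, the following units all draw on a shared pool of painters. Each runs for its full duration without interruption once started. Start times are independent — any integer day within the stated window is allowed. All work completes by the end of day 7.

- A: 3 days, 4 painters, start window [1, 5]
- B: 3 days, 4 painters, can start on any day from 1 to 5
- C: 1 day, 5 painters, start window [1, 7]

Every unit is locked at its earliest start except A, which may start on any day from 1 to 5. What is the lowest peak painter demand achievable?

9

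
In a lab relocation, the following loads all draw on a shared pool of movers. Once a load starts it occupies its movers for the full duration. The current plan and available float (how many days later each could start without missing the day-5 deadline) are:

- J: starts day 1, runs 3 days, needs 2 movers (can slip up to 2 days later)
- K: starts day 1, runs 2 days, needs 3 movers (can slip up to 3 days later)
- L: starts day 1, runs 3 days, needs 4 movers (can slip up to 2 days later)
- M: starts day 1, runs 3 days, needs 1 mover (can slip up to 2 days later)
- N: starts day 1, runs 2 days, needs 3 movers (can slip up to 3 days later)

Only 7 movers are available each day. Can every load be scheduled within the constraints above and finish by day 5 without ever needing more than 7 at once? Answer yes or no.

Schedule J@1, K@1, L@3, M@1, N@4: d1:6  d2:6  d3:7  d4:7  d5:7 — peak 7 ≤ 7.

yes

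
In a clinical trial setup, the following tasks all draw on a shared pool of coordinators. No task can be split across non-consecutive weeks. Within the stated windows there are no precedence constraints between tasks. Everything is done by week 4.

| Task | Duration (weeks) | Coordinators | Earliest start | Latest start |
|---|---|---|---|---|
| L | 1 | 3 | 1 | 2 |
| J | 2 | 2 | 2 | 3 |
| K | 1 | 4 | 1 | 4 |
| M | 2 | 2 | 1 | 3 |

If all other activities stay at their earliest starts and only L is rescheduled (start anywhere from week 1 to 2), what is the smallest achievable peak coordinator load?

7

L@1: w1:9  w2:4  w3:2  w4:0 → peak 9
L@2: w1:6  w2:7  w3:2  w4:0 → peak 7
Best is L@2, peak 7.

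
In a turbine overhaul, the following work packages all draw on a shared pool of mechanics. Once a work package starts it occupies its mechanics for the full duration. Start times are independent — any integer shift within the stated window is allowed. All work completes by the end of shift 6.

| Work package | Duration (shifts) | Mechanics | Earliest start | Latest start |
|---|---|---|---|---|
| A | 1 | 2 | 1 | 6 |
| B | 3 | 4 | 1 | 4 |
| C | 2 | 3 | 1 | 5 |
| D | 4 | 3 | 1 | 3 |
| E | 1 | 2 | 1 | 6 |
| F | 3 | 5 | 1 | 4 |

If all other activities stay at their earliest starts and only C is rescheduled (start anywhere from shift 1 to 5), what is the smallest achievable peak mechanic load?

C@1: s1:19  s2:15  s3:12  s4:3  s5:0  s6:0 → peak 19
C@2: s1:16  s2:15  s3:15  s4:3  s5:0  s6:0 → peak 16
C@3: s1:16  s2:12  s3:15  s4:6  s5:0  s6:0 → peak 16
C@4: s1:16  s2:12  s3:12  s4:6  s5:3  s6:0 → peak 16
C@5: s1:16  s2:12  s3:12  s4:3  s5:3  s6:3 → peak 16
Best is C@2, peak 16.

16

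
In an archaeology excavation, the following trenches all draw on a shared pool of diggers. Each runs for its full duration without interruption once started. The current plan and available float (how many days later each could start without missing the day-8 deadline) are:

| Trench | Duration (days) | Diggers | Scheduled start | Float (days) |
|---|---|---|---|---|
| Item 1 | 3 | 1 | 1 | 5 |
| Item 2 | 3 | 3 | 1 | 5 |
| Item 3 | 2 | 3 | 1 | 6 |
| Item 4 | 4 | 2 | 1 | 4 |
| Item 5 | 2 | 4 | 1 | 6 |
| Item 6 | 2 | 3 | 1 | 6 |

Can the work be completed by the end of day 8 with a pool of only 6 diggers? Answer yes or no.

Schedule Item 1@1, Item 2@1, Item 3@4, Item 4@1, Item 5@7, Item 6@5: d1:6  d2:6  d3:6  d4:5  d5:6  d6:3  d7:4  d8:4 — peak 6 ≤ 6.

yes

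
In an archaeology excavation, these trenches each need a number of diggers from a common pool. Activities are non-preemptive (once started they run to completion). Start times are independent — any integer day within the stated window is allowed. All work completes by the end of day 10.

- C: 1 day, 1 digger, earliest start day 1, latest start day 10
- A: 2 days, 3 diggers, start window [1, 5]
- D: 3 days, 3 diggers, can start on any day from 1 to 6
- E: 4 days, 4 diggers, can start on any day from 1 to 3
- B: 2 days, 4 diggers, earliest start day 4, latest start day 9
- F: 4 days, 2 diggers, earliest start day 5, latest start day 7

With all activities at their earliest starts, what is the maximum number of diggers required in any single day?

11

Early-start schedule: C@1, A@1, D@1, E@1, B@4, F@5.
Load per day: day 1: 11, day 2: 10, day 3: 7, day 4: 8, day 5: 6, day 6: 2, day 7: 2, day 8: 2, day 9: 0, day 10: 0.
Peak is 11.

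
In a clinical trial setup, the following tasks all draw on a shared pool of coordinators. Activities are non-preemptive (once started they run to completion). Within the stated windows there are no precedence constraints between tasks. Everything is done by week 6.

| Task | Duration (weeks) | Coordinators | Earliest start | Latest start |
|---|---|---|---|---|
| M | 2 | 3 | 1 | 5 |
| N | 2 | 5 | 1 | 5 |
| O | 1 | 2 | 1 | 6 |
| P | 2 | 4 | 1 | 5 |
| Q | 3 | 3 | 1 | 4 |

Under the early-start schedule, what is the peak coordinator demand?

Early-start schedule: M@1, N@1, O@1, P@1, Q@1.
Load per week: week 1: 17, week 2: 15, week 3: 3, week 4: 0, week 5: 0, week 6: 0.
Peak is 17.

17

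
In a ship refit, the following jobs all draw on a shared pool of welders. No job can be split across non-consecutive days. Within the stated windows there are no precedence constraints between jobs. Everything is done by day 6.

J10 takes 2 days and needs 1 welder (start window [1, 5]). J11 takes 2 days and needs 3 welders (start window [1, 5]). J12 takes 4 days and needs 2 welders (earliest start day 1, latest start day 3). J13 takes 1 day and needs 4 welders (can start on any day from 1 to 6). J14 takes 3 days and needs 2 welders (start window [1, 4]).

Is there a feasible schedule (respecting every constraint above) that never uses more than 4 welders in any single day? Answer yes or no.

Total welder-days = 26; over 6 days the average is 26/6 > 4, so some day must exceed 4.

no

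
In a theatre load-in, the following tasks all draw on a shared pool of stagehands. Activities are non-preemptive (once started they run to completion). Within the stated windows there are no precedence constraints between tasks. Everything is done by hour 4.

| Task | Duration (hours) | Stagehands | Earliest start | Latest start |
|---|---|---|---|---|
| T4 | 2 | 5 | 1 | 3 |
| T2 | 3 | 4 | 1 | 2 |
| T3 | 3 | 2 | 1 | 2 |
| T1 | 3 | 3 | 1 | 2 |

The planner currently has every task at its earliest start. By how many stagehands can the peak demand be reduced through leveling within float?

Early-start peak: h1:14  h2:14  h3:9  h4:0 ⇒ 14.
Leveled (T4@1, T2@1, T3@1, T1@1): h1:14  h2:14  h3:9  h4:0 ⇒ 14.
Reduction 14 − 14 = 0.

0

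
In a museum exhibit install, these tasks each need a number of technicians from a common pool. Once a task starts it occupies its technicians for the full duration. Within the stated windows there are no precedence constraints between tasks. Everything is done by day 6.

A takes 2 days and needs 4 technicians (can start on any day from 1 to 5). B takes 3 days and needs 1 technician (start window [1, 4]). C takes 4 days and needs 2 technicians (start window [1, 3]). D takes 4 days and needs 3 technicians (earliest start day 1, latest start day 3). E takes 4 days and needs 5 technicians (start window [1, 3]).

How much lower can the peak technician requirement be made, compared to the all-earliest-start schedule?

4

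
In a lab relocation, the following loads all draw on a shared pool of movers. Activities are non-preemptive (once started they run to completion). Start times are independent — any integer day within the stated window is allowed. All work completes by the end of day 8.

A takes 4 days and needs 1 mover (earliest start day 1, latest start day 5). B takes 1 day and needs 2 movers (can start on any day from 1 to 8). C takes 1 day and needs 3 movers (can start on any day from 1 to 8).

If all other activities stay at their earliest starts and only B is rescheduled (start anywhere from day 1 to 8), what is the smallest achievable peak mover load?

B@1: d1:6  d2:1  d3:1  d4:1  d5:0  d6:0  d7:0  d8:0 → peak 6
B@2: d1:4  d2:3  d3:1  d4:1  d5:0  d6:0  d7:0  d8:0 → peak 4
B@3: d1:4  d2:1  d3:3  d4:1  d5:0  d6:0  d7:0  d8:0 → peak 4
B@4: d1:4  d2:1  d3:1  d4:3  d5:0  d6:0  d7:0  d8:0 → peak 4
B@5: d1:4  d2:1  d3:1  d4:1  d5:2  d6:0  d7:0  d8:0 → peak 4
B@6: d1:4  d2:1  d3:1  d4:1  d5:0  d6:2  d7:0  d8:0 → peak 4
B@7: d1:4  d2:1  d3:1  d4:1  d5:0  d6:0  d7:2  d8:0 → peak 4
B@8: d1:4  d2:1  d3:1  d4:1  d5:0  d6:0  d7:0  d8:2 → peak 4
Best is B@2, peak 4.

4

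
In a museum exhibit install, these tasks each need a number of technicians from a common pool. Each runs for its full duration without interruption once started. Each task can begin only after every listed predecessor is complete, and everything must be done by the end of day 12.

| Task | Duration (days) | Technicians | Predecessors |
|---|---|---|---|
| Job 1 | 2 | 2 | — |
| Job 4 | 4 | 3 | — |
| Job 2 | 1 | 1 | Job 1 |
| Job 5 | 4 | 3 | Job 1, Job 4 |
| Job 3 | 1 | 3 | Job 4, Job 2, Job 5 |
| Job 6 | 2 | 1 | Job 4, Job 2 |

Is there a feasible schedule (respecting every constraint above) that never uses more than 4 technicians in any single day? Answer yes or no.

yes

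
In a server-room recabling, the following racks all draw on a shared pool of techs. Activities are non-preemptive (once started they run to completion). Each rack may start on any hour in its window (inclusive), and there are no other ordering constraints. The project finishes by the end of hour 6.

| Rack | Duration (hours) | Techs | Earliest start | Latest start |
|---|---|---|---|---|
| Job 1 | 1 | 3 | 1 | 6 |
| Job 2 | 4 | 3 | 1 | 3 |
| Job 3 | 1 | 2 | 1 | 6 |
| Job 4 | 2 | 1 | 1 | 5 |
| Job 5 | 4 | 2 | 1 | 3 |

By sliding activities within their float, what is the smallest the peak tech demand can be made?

5

Early-start (Job 1@1, Job 2@1, Job 3@1, Job 4@1, Job 5@1) gives peak 11: h1:11  h2:6  h3:5  h4:5  h5:0  h6:0.
Shift Job 2→2, Job 3→6, Job 5→3.
Schedule Job 1@1, Job 2@2, Job 3@6, Job 4@1, Job 5@3: h1:4  h2:4  h3:5  h4:5  h5:5  h6:4 — peak 5.
Total tech-hours = 27 over 6 hours ⇒ peak ≥ ⌈27/6⌉ = 5, so 5 is optimal.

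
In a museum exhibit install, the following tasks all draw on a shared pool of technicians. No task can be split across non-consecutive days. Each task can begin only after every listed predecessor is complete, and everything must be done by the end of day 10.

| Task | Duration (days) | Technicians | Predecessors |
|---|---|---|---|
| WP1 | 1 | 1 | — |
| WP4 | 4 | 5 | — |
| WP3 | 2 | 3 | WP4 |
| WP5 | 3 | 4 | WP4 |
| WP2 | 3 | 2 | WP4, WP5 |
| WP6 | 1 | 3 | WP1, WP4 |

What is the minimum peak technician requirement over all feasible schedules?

Early-start (WP1@1, WP4@1, WP3@5, WP5@5, WP2@8, WP6@5) gives peak 10: d1:6  d2:5  d3:5  d4:5  d5:10  d6:7  d7:4  d8:2  d9:2  d10:2.
Shift WP1→5, WP3→8, WP6→10.
Schedule WP1@5, WP4@1, WP3@8, WP5@5, WP2@8, WP6@10: d1:5  d2:5  d3:5  d4:5  d5:5  d6:4  d7:4  d8:5  d9:5  d10:5 — peak 5.
Total technician-days = 48 over 10 days ⇒ peak ≥ ⌈48/10⌉ = 5, so 5 is optimal.

5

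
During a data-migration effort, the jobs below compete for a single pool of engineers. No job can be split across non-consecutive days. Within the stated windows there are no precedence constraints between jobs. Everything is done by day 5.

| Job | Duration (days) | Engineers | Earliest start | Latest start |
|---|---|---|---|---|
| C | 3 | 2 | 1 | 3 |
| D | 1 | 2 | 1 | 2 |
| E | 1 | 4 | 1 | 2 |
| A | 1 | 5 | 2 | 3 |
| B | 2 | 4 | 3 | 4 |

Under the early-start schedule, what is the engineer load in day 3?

6

At early start, day 3 has: C, B.
Demand: 2 + 4 = 6.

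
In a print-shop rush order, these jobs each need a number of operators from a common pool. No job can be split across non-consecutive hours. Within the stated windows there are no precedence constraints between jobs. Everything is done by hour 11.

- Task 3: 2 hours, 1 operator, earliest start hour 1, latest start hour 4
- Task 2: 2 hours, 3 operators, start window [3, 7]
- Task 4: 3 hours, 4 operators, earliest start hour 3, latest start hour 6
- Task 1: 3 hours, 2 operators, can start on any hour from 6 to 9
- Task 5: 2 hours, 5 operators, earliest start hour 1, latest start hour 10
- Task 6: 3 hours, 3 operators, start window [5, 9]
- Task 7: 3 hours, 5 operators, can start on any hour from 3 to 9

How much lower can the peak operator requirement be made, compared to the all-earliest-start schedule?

Early-start peak: h1:6  h2:6  h3:12  h4:12  h5:12  h6:5  h7:5  h8:2  h9:0  h10:0  h11:0 ⇒ 12.
Leveled (Task 3@1, Task 2@3, Task 4@3, Task 1@6, Task 5@1, Task 6@5, Task 7@8): h1:6  h2:6  h3:7  h4:7  h5:7  h6:5  h7:5  h8:7  h9:5  h10:5  h11:0 ⇒ 7.
Reduction 12 − 7 = 5.

5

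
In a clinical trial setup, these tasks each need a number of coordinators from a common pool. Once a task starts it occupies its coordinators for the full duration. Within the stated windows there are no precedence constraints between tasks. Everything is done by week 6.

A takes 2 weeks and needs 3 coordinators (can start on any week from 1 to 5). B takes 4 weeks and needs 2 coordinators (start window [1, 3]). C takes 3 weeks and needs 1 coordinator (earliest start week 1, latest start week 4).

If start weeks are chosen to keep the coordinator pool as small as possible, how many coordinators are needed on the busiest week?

3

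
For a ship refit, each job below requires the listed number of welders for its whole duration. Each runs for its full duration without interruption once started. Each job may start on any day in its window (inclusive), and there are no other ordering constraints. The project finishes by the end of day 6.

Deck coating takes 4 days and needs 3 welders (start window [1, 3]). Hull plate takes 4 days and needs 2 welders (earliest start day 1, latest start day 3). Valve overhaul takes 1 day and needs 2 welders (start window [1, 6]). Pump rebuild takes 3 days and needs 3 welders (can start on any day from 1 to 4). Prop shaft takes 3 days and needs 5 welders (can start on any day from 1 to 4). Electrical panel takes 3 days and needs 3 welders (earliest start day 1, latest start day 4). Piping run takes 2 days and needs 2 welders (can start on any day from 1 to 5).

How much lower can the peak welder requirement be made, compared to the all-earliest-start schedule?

9

Early-start peak: d1:20  d2:18  d3:16  d4:5  d5:0  d6:0 ⇒ 20.
Leveled (Deck coating@1, Hull plate@1, Valve overhaul@5, Pump rebuild@1, Prop shaft@4, Electrical panel@1, Piping run@5): d1:11  d2:11  d3:11  d4:10  d5:9  d6:7 ⇒ 11.
Reduction 20 − 11 = 9.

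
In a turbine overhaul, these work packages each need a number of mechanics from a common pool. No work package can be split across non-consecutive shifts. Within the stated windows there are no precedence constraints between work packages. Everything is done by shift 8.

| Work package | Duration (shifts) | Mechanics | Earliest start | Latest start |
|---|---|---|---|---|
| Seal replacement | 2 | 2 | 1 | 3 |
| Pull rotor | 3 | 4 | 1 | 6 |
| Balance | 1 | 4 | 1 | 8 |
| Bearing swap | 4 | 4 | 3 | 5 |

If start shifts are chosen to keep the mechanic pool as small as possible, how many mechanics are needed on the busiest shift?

6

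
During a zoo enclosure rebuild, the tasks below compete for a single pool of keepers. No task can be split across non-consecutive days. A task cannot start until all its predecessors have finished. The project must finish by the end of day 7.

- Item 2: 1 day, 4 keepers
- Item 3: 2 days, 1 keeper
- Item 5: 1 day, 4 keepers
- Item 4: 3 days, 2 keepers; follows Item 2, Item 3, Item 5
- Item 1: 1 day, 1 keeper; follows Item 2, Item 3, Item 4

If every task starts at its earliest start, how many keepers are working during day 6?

1

At early start, day 6 has: Item 1.
Demand: 1 = 1.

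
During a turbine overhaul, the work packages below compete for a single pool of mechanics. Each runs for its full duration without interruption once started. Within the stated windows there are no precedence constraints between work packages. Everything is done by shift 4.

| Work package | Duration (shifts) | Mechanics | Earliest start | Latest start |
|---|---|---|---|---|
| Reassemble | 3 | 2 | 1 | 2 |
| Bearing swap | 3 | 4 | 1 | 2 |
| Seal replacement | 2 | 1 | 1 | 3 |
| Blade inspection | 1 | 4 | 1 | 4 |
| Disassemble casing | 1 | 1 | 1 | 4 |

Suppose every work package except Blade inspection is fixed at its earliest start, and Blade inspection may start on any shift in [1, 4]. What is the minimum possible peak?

Blade inspection@1: s1:12  s2:7  s3:6  s4:0 → peak 12
Blade inspection@2: s1:8  s2:11  s3:6  s4:0 → peak 11
Blade inspection@3: s1:8  s2:7  s3:10  s4:0 → peak 10
Blade inspection@4: s1:8  s2:7  s3:6  s4:4 → peak 8
Best is Blade inspection@4, peak 8.

8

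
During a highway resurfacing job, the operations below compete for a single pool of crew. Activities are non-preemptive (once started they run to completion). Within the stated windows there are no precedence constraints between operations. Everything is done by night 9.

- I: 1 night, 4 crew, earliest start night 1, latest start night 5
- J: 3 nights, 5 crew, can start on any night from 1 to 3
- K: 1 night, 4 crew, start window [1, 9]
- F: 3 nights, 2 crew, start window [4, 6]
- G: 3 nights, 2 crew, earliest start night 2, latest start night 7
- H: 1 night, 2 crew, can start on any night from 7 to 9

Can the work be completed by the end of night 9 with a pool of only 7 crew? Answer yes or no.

Schedule I@1, J@2, K@5, F@6, G@6, H@9: n1:4  n2:5  n3:5  n4:5  n5:4  n6:4  n7:4  n8:4  n9:2 — peak 5 ≤ 7.

yes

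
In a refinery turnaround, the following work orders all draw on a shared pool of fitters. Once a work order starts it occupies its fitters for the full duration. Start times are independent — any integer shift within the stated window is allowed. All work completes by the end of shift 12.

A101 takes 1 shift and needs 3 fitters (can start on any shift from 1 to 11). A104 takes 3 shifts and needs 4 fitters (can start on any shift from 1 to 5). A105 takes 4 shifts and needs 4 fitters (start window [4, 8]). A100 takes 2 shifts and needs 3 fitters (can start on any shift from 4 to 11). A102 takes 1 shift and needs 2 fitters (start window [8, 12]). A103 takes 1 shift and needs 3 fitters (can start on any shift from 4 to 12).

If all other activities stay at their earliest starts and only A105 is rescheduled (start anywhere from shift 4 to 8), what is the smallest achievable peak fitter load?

A105@4: s1:7  s2:4  s3:4  s4:10  s5:7  s6:4  s7:4  s8:2  s9:0  s10:0  s11:0  s12:0 → peak 10
A105@5: s1:7  s2:4  s3:4  s4:6  s5:7  s6:4  s7:4  s8:6  s9:0  s10:0  s11:0  s12:0 → peak 7
A105@6: s1:7  s2:4  s3:4  s4:6  s5:3  s6:4  s7:4  s8:6  s9:4  s10:0  s11:0  s12:0 → peak 7
A105@7: s1:7  s2:4  s3:4  s4:6  s5:3  s6:0  s7:4  s8:6  s9:4  s10:4  s11:0  s12:0 → peak 7
A105@8: s1:7  s2:4  s3:4  s4:6  s5:3  s6:0  s7:0  s8:6  s9:4  s10:4  s11:4  s12:0 → peak 7
Best is A105@5, peak 7.

7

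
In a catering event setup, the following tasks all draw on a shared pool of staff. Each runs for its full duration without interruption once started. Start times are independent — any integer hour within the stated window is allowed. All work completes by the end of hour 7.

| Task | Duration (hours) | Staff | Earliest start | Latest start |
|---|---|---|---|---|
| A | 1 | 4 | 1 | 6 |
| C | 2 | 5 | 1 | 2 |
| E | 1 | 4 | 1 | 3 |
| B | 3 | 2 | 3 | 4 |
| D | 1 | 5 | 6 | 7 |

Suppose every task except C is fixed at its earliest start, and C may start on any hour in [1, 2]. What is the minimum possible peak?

8

C@1: h1:13  h2:5  h3:2  h4:2  h5:2  h6:5  h7:0 → peak 13
C@2: h1:8  h2:5  h3:7  h4:2  h5:2  h6:5  h7:0 → peak 8
Best is C@2, peak 8.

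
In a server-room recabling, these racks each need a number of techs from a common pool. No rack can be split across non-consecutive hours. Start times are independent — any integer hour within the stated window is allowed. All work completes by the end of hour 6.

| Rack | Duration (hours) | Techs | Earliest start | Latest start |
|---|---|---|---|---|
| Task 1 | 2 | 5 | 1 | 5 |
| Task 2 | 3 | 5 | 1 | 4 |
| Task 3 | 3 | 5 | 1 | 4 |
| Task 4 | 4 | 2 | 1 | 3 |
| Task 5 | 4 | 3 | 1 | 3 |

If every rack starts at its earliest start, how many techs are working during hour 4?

At early start, hour 4 has: Task 4, Task 5.
Demand: 2 + 3 = 5.

5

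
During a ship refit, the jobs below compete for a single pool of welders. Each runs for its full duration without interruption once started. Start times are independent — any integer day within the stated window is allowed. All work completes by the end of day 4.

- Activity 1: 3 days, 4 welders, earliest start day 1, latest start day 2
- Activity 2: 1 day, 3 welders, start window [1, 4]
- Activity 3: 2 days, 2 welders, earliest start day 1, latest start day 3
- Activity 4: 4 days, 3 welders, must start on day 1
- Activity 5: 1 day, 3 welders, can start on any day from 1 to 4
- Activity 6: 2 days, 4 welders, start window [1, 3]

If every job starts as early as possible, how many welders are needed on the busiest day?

19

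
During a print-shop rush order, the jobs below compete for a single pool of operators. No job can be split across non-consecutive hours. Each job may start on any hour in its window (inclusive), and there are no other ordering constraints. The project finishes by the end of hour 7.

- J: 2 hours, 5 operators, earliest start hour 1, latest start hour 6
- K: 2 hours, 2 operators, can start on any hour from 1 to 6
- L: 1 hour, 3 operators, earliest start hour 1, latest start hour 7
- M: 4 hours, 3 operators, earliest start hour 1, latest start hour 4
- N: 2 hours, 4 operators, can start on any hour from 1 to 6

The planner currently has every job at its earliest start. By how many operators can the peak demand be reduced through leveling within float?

10

Early-start peak: h1:17  h2:14  h3:3  h4:3  h5:0  h6:0  h7:0 ⇒ 17.
Leveled (J@1, K@1, L@3, M@3, N@4): h1:7  h2:7  h3:6  h4:7  h5:7  h6:3  h7:0 ⇒ 7.
Reduction 17 − 7 = 10.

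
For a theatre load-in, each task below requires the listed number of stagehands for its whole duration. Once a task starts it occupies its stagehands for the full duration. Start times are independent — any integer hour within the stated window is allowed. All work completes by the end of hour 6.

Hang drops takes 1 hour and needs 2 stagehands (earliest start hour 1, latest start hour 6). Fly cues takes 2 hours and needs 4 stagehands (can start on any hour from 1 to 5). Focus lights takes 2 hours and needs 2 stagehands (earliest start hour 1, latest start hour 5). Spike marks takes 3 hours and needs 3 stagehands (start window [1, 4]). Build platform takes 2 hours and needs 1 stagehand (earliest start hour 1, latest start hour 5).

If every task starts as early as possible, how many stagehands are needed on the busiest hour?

12

Early-start schedule: Hang drops@1, Fly cues@1, Focus lights@1, Spike marks@1, Build platform@1.
Load per hour: hour 1: 12, hour 2: 10, hour 3: 3, hour 4: 0, hour 5: 0, hour 6: 0.
Peak is 12.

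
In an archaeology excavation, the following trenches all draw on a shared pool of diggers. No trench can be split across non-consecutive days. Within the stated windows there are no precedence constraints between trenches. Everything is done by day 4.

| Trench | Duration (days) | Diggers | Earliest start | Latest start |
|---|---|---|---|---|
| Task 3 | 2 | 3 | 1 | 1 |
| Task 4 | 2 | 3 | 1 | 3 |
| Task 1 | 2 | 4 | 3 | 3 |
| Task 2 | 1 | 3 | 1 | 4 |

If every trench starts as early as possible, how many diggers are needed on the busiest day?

Early-start schedule: Task 3@1, Task 4@1, Task 1@3, Task 2@1.
Load per day: day 1: 9, day 2: 6, day 3: 4, day 4: 4.
Peak is 9.

9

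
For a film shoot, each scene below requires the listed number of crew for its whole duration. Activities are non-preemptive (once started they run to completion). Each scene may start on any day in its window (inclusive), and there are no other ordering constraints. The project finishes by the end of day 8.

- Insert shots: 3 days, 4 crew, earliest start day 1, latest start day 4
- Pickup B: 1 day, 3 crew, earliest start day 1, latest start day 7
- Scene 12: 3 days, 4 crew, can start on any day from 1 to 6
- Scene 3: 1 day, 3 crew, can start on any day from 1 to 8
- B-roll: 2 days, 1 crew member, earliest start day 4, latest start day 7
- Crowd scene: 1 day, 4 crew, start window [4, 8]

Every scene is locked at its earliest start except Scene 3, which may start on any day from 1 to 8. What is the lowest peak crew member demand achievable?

Scene 3@1: d1:14  d2:8  d3:8  d4:5  d5:1  d6:0  d7:0  d8:0 → peak 14
Scene 3@2: d1:11  d2:11  d3:8  d4:5  d5:1  d6:0  d7:0  d8:0 → peak 11
Scene 3@3: d1:11  d2:8  d3:11  d4:5  d5:1  d6:0  d7:0  d8:0 → peak 11
Scene 3@4: d1:11  d2:8  d3:8  d4:8  d5:1  d6:0  d7:0  d8:0 → peak 11
Scene 3@5: d1:11  d2:8  d3:8  d4:5  d5:4  d6:0  d7:0  d8:0 → peak 11
Scene 3@6: d1:11  d2:8  d3:8  d4:5  d5:1  d6:3  d7:0  d8:0 → peak 11
Scene 3@7: d1:11  d2:8  d3:8  d4:5  d5:1  d6:0  d7:3  d8:0 → peak 11
Scene 3@8: d1:11  d2:8  d3:8  d4:5  d5:1  d6:0  d7:0  d8:3 → peak 11
Best is Scene 3@2, peak 11.

11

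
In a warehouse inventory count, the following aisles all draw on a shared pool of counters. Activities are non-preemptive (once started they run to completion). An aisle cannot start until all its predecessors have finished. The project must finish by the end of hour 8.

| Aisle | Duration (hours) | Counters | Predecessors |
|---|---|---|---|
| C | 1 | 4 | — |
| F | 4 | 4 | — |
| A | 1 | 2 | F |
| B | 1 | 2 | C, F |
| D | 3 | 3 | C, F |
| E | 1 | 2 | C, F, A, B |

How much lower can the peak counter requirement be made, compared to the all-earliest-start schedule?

3

Early-start peak: h1:8  h2:4  h3:4  h4:4  h5:7  h6:5  h7:3  h8:0 ⇒ 8.
Leveled (C@1, F@2, A@6, B@7, D@6, E@8): h1:4  h2:4  h3:4  h4:4  h5:4  h6:5  h7:5  h8:5 ⇒ 5.
Reduction 8 − 5 = 3.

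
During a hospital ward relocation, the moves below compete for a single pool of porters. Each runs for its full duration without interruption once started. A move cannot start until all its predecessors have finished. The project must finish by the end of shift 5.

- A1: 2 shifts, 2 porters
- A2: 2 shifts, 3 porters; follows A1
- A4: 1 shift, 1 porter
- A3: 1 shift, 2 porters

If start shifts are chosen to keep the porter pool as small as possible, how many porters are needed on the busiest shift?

3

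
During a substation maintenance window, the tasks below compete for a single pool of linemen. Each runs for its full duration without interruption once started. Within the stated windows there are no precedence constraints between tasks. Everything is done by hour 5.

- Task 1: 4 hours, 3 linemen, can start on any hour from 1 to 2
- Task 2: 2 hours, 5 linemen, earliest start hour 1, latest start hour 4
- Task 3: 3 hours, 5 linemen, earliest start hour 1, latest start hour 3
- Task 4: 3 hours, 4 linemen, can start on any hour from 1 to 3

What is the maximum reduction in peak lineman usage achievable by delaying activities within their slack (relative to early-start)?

5

Early-start peak: h1:17  h2:17  h3:12  h4:3  h5:0 ⇒ 17.
Leveled (Task 1@1, Task 2@1, Task 3@3, Task 4@1): h1:12  h2:12  h3:12  h4:8  h5:5 ⇒ 12.
Reduction 17 − 12 = 5.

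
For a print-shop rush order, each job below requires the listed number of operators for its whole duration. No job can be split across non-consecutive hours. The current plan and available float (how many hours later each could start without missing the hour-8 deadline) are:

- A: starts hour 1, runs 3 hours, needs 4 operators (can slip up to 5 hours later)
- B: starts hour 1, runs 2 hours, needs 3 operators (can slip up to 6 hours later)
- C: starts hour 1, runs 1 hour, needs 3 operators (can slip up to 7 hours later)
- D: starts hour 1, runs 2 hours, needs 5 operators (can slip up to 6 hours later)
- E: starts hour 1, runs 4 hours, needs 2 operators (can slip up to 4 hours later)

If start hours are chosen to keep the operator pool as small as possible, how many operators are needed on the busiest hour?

Early-start (A@1, B@1, C@1, D@1, E@1) gives peak 17: h1:17  h2:14  h3:6  h4:2  h5:0  h6:0  h7:0  h8:0.
Shift B→4, C→5, D→6.
Schedule A@1, B@4, C@5, D@6, E@1: h1:6  h2:6  h3:6  h4:5  h5:6  h6:5  h7:5  h8:0 — peak 6.

6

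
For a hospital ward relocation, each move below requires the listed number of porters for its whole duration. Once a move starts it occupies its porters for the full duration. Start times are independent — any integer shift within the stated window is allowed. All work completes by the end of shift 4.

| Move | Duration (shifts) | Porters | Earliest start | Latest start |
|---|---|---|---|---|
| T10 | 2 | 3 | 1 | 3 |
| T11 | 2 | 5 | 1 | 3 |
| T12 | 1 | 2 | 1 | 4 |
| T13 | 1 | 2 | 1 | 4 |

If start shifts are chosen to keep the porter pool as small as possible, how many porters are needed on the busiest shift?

Early-start (T10@1, T11@1, T12@1, T13@1) gives peak 12: s1:12  s2:8  s3:0  s4:0.
Shift T11→3, T13→2.
Schedule T10@1, T11@3, T12@1, T13@2: s1:5  s2:5  s3:5  s4:5 — peak 5.
Total porter-shifts = 20 over 4 shifts ⇒ peak ≥ ⌈20/4⌉ = 5, so 5 is optimal.

5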